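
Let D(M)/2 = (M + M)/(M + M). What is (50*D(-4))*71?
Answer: 7100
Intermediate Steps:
D(M) = 2 (D(M) = 2*((M + M)/(M + M)) = 2*((2*M)/((2*M))) = 2*((2*M)*(1/(2*M))) = 2*1 = 2)
(50*D(-4))*71 = (50*2)*71 = 100*71 = 7100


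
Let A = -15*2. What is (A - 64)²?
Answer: 8836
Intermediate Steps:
A = -30
(A - 64)² = (-30 - 64)² = (-94)² = 8836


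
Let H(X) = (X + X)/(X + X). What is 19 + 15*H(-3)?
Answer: 34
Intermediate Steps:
H(X) = 1 (H(X) = (2*X)/((2*X)) = (2*X)*(1/(2*X)) = 1)
19 + 15*H(-3) = 19 + 15*1 = 19 + 15 = 34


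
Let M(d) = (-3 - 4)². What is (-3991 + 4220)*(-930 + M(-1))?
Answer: -201749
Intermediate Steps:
M(d) = 49 (M(d) = (-7)² = 49)
(-3991 + 4220)*(-930 + M(-1)) = (-3991 + 4220)*(-930 + 49) = 229*(-881) = -201749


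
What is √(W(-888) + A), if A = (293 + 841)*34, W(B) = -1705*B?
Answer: 2*√388149 ≈ 1246.0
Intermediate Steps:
A = 38556 (A = 1134*34 = 38556)
√(W(-888) + A) = √(-1705*(-888) + 38556) = √(1514040 + 38556) = √1552596 = 2*√388149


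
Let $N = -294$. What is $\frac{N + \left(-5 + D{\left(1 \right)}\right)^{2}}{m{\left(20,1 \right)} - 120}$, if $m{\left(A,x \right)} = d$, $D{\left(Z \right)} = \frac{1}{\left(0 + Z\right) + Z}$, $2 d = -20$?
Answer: $\frac{219}{104} \approx 2.1058$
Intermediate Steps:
$d = -10$ ($d = \frac{1}{2} \left(-20\right) = -10$)
$D{\left(Z \right)} = \frac{1}{2 Z}$ ($D{\left(Z \right)} = \frac{1}{Z + Z} = \frac{1}{2 Z}$)
$m{\left(A,x \right)} = -10$
$\frac{N + \left(-5 + D{\left(1 \right)}\right)^{2}}{m{\left(20,1 \right)} - 120} = \frac{-294 + \left(-5 + \frac{1}{2 \cdot 1}\right)^{2}}{-10 - 120} = \frac{-294 + \left(-5 + \frac{1}{2} \cdot 1\right)^{2}}{-130} = \left(-294 + \left(-5 + \frac{1}{2}\right)^{2}\right) \left(- \frac{1}{130}\right) = \left(-294 + \left(- \frac{9}{2}\right)^{2}\right) \left(- \frac{1}{130}\right) = \left(-294 + \frac{81}{4}\right) \left(- \frac{1}{130}\right) = \left(- \frac{1095}{4}\right) \left(- \frac{1}{130}\right) = \frac{219}{104}$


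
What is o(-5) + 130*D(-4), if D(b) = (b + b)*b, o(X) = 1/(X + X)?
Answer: 41599/10 ≈ 4159.9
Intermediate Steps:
o(X) = 1/(2*X)
D(b) = 2*b² (D(b) = (2*b)*b = 2*b²)
o(-5) + 130*D(-4) = (½)/(-5) + 130*(2*(-4)²) = (½)*(-⅕) + 130*(2*16) = -⅒ + 130*32 = -⅒ + 4160 = 41599/10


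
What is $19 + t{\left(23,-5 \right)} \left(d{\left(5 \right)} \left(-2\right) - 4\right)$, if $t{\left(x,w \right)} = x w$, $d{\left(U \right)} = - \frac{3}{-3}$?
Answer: $709$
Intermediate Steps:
$d{\left(U \right)} = 1$ ($d{\left(U \right)} = \left(-3\right) \left(- \frac{1}{3}\right) = 1$)
$t{\left(x,w \right)} = w x$
$19 + t{\left(23,-5 \right)} \left(d{\left(5 \right)} \left(-2\right) - 4\right) = 19 + \left(-5\right) 23 \left(1 \left(-2\right) - 4\right) = 19 - 115 \left(-2 - 4\right) = 19 - -690 = 19 + 690 = 709$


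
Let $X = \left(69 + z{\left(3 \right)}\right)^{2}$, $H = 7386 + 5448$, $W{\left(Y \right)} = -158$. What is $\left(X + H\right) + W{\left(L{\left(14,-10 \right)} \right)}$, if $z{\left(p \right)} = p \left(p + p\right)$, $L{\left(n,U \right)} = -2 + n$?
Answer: $20245$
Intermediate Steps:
$z{\left(p \right)} = 2 p^{2}$ ($z{\left(p \right)} = p 2 p = 2 p^{2}$)
$H = 12834$
$X = 7569$ ($X = \left(69 + 2 \cdot 3^{2}\right)^{2} = \left(69 + 2 \cdot 9\right)^{2} = \left(69 + 18\right)^{2} = 87^{2} = 7569$)
$\left(X + H\right) + W{\left(L{\left(14,-10 \right)} \right)} = \left(7569 + 12834\right) - 158 = 20403 - 158 = 20245$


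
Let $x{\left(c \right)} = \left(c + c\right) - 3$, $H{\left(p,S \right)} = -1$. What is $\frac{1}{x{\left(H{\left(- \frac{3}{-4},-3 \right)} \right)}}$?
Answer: $- \frac{1}{5} \approx -0.2$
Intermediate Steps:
$x{\left(c \right)} = -3 + 2 c$ ($x{\left(c \right)} = 2 c - 3 = -3 + 2 c$)
$\frac{1}{x{\left(H{\left(- \frac{3}{-4},-3 \right)} \right)}} = \frac{1}{-3 + 2 \left(-1\right)} = \frac{1}{-3 - 2} = \frac{1}{-5} = - \frac{1}{5}$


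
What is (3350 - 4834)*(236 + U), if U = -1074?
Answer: 1243592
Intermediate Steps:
(3350 - 4834)*(236 + U) = (3350 - 4834)*(236 - 1074) = -1484*(-838) = 1243592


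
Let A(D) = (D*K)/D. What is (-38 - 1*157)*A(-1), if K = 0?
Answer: 0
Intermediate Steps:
A(D) = 0 (A(D) = (D*0)/D = 0/D = 0)
(-38 - 1*157)*A(-1) = (-38 - 1*157)*0 = (-38 - 157)*0 = -195*0 = 0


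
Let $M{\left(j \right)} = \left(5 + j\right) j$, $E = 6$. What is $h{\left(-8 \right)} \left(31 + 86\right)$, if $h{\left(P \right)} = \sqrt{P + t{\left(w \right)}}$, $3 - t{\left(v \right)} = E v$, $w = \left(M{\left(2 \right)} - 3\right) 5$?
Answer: $117 i \sqrt{335} \approx 2141.5 i$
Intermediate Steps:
$M{\left(j \right)} = j \left(5 + j\right)$
$w = 55$ ($w = \left(2 \left(5 + 2\right) - 3\right) 5 = \left(2 \cdot 7 - 3\right) 5 = \left(14 - 3\right) 5 = 11 \cdot 5 = 55$)
$t{\left(v \right)} = 3 - 6 v$
$h{\left(P \right)} = \sqrt{-327 + P}$ ($h{\left(P \right)} = \sqrt{P + \left(3 - 330\right)} = \sqrt{P - 327} = \sqrt{-327 + P}$)
$h{\left(-8 \right)} \left(31 + 86\right) = \sqrt{-327 - 8} \left(31 + 86\right) = \sqrt{-335} \cdot 117 = i \sqrt{335} \cdot 117 = 117 i \sqrt{335}$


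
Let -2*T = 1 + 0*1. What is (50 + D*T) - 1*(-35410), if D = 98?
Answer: 35411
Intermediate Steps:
T = -1/2 (T = -(1 + 0*1)/2 = -(1 + 0)/2 = -1/2*1 = -1/2 ≈ -0.50000)
(50 + D*T) - 1*(-35410) = (50 + 98*(-1/2)) - 1*(-35410) = (50 - 49) + 35410 = 1 + 35410 = 35411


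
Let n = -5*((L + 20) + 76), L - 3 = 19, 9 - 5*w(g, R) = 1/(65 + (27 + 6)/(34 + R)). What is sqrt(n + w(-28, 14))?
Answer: I*sqrt(16243241785)/5255 ≈ 24.253*I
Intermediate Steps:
w(g, R) = 9/5 - 1/(5*(65 + 33/(34 + R))) (w(g, R) = 9/5 - 1/(5*(65 + (27 + 6)/(34 + R))) = 9/5 - 1/(5*(65 + 33/(34 + R))))
L = 22 (L = 3 + 19 = 22)
n = -590 (n = -5*((22 + 20) + 76) = -5*(42 + 76) = -5*118 = -590)
sqrt(n + w(-28, 14)) = sqrt(-590 + (20153 + 584*14)/(5*(2243 + 65*14))) = sqrt(-590 + (20153 + 8176)/(5*(2243 + 910))) = sqrt(-590 + (1/5)*28329/3153) = sqrt(-590 + (1/5)*(1/3153)*28329) = sqrt(-590 + 9443/5255) = sqrt(-3091007/5255) = I*sqrt(16243241785)/5255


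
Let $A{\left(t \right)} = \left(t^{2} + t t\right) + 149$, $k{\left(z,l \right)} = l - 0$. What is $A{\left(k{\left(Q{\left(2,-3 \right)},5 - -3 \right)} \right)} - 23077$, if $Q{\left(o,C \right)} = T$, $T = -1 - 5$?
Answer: $-22800$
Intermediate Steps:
$T = -6$ ($T = -1 - 5 = -6$)
$Q{\left(o,C \right)} = -6$
$k{\left(z,l \right)} = l$ ($k{\left(z,l \right)} = l + 0 = l$)
$A{\left(t \right)} = 149 + 2 t^{2}$ ($A{\left(t \right)} = \left(t^{2} + t^{2}\right) + 149 = 2 t^{2} + 149 = 149 + 2 t^{2}$)
$A{\left(k{\left(Q{\left(2,-3 \right)},5 - -3 \right)} \right)} - 23077 = \left(149 + 2 \left(5 - -3\right)^{2}\right) - 23077 = \left(149 + 2 \left(5 + 3\right)^{2}\right) - 23077 = \left(149 + 2 \cdot 8^{2}\right) - 23077 = \left(149 + 2 \cdot 64\right) - 23077 = \left(149 + 128\right) - 23077 = 277 - 23077 = -22800$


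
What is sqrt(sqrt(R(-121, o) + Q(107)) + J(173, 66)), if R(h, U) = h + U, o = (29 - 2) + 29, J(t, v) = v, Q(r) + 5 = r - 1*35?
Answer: sqrt(66 + sqrt(2)) ≈ 8.2106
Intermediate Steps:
Q(r) = -40 + r (Q(r) = -5 + (r - 1*35) = -5 + (r - 35) = -5 + (-35 + r) = -40 + r)
o = 56 (o = 27 + 29 = 56)
R(h, U) = U + h
sqrt(sqrt(R(-121, o) + Q(107)) + J(173, 66)) = sqrt(sqrt((56 - 121) + (-40 + 107)) + 66) = sqrt(sqrt(-65 + 67) + 66) = sqrt(sqrt(2) + 66) = sqrt(66 + sqrt(2))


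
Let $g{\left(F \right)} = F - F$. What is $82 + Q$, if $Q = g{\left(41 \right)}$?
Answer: $82$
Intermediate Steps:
$g{\left(F \right)} = 0$
$Q = 0$
$82 + Q = 82 + 0 = 82$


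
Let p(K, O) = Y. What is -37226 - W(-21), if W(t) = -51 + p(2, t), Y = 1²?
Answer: -37176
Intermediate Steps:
Y = 1
p(K, O) = 1
W(t) = -50 (W(t) = -51 + 1 = -50)
-37226 - W(-21) = -37226 - 1*(-50) = -37226 + 50 = -37176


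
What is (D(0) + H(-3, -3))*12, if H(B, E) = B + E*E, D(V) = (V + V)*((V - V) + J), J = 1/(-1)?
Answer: 72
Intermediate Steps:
J = -1
D(V) = -2*V (D(V) = (V + V)*((V - V) - 1) = (2*V)*(0 - 1) = (2*V)*(-1) = -2*V)
H(B, E) = B + E²
(D(0) + H(-3, -3))*12 = (-2*0 + (-3 + (-3)²))*12 = (0 + (-3 + 9))*12 = (0 + 6)*12 = 6*12 = 72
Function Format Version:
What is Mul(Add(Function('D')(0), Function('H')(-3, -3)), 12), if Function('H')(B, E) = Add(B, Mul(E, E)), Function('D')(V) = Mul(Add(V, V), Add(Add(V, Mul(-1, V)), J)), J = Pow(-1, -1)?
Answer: 72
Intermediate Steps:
J = -1
Function('D')(V) = Mul(-2, V) (Function('D')(V) = Mul(Add(V, V), Add(Add(V, Mul(-1, V)), -1)) = Mul(Mul(2, V), Add(0, -1)) = Mul(Mul(2, V), -1) = Mul(-2, V))
Function('H')(B, E) = Add(B, Pow(E, 2))
Mul(Add(Function('D')(0), Function('H')(-3, -3)), 12) = Mul(Add(Mul(-2, 0), Add(-3, Pow(-3, 2))), 12) = Mul(Add(0, Add(-3, 9)), 12) = Mul(Add(0, 6), 12) = Mul(6, 12) = 72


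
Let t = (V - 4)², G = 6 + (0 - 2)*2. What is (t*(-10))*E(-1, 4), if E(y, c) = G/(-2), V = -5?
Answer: 810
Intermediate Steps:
G = 2 (G = 6 - 2*2 = 6 - 4 = 2)
E(y, c) = -1 (E(y, c) = 2/(-2) = 2*(-½) = -1)
t = 81 (t = (-5 - 4)² = (-9)² = 81)
(t*(-10))*E(-1, 4) = (81*(-10))*(-1) = -810*(-1) = 810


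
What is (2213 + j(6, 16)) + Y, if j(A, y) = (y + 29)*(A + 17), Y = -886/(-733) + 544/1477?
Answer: 3518125342/1082641 ≈ 3249.6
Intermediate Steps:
Y = 1707374/1082641 (Y = -886*(-1/733) + 544*(1/1477) = 886/733 + 544/1477 = 1707374/1082641 ≈ 1.5770)
j(A, y) = (17 + A)*(29 + y) (j(A, y) = (29 + y)*(17 + A) = (17 + A)*(29 + y))
(2213 + j(6, 16)) + Y = (2213 + (493 + 17*16 + 29*6 + 6*16)) + 1707374/1082641 = (2213 + (493 + 272 + 174 + 96)) + 1707374/1082641 = (2213 + 1035) + 1707374/1082641 = 3248 + 1707374/1082641 = 3518125342/1082641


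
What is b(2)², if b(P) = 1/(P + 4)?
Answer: 1/36 ≈ 0.027778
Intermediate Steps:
b(P) = 1/(4 + P)
b(2)² = (1/(4 + 2))² = (1/6)² = (⅙)² = 1/36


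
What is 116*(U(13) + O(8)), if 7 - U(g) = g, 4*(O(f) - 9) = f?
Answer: 580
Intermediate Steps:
O(f) = 9 + f/4
U(g) = 7 - g
116*(U(13) + O(8)) = 116*((7 - 1*13) + (9 + (¼)*8)) = 116*((7 - 13) + (9 + 2)) = 116*(-6 + 11) = 116*5 = 580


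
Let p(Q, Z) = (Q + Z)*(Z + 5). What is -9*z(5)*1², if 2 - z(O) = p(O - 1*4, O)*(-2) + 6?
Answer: -1044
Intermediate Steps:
p(Q, Z) = (5 + Z)*(Q + Z) (p(Q, Z) = (Q + Z)*(5 + Z) = (5 + Z)*(Q + Z))
z(O) = -44 + 2*O² + 20*O + 2*O*(-4 + O) (z(O) = 2 - ((O² + 5*(O - 1*4) + 5*O + (O - 1*4)*O)*(-2) + 6) = 2 - ((O² + 5*(O - 4) + 5*O + (O - 4)*O)*(-2) + 6) = 2 - ((O² + 5*(-4 + O) + 5*O + (-4 + O)*O)*(-2) + 6) = 2 - ((O² + (-20 + 5*O) + 5*O + O*(-4 + O))*(-2) + 6) = 2 - ((-20 + O² + 10*O + O*(-4 + O))*(-2) + 6) = 2 - ((40 - 20*O - 2*O² - 2*O*(-4 + O)) + 6) = 2 - (46 - 20*O - 2*O² - 2*O*(-4 + O)) = 2 + (-46 + 2*O² + 20*O + 2*O*(-4 + O)) = -44 + 2*O² + 20*O + 2*O*(-4 + O))
-9*z(5)*1² = -9*(-44 + 4*5² + 12*5)*1² = -9*(-44 + 4*25 + 60)*1 = -9*(-44 + 100 + 60)*1 = -9*116*1 = -1044*1 = -1044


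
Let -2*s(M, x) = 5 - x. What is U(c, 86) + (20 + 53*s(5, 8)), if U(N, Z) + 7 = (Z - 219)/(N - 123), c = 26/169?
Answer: 298903/3194 ≈ 93.583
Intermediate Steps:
c = 2/13 (c = 26*(1/169) = 2/13 ≈ 0.15385)
s(M, x) = -5/2 + x/2 (s(M, x) = -(5 - x)/2 = -5/2 + x/2)
U(N, Z) = -7 + (-219 + Z)/(-123 + N) (U(N, Z) = -7 + (Z - 219)/(N - 123) = -7 + (-219 + Z)/(-123 + N))
U(c, 86) + (20 + 53*s(5, 8)) = (642 + 86 - 7*2/13)/(-123 + 2/13) + (20 + 53*(-5/2 + (1/2)*8)) = (642 + 86 - 14/13)/(-1597/13) + (20 + 53*(-5/2 + 4)) = -13/1597*9450/13 + (20 + 53*(3/2)) = -9450/1597 + (20 + 159/2) = -9450/1597 + 199/2 = 298903/3194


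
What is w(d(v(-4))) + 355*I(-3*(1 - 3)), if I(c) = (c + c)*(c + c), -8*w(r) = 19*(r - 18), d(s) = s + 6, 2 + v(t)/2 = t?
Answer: 51177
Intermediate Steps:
v(t) = -4 + 2*t
d(s) = 6 + s
w(r) = 171/4 - 19*r/8 (w(r) = -19*(r - 18)/8 = -19*(-18 + r)/8 = -(-342 + 19*r)/8 = 171/4 - 19*r/8)
I(c) = 4*c² (I(c) = (2*c)*(2*c) = 4*c²)
w(d(v(-4))) + 355*I(-3*(1 - 3)) = (171/4 - 19*(6 + (-4 + 2*(-4)))/8) + 355*(4*(-3*(1 - 3))²) = (171/4 - 19*(6 + (-4 - 8))/8) + 355*(4*(-3*(-2))²) = (171/4 - 19*(6 - 12)/8) + 355*(4*6²) = (171/4 - 19/8*(-6)) + 355*(4*36) = (171/4 + 57/4) + 355*144 = 57 + 51120 = 51177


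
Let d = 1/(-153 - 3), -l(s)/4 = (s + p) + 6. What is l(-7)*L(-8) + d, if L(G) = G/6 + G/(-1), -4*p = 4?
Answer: 2773/52 ≈ 53.327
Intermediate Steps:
p = -1 (p = -¼*4 = -1)
l(s) = -20 - 4*s (l(s) = -4*((s - 1) + 6) = -4*((-1 + s) + 6) = -4*(5 + s) = -20 - 4*s)
L(G) = -5*G/6 (L(G) = G*(⅙) + G*(-1) = G/6 - G = -5*G/6)
d = -1/156 (d = 1/(-156) = -1/156 ≈ -0.0064103)
l(-7)*L(-8) + d = (-20 - 4*(-7))*(-⅚*(-8)) - 1/156 = (-20 + 28)*(20/3) - 1/156 = 8*(20/3) - 1/156 = 160/3 - 1/156 = 2773/52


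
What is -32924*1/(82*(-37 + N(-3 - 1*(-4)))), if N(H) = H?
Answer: 8231/738 ≈ 11.153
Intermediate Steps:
-32924*1/(82*(-37 + N(-3 - 1*(-4)))) = -32924*1/(82*(-37 + (-3 - 1*(-4)))) = -32924*1/(82*(-37 + (-3 + 4))) = -32924*1/(82*(-37 + 1)) = -32924/((-36*82)) = -32924/(-2952) = -32924*(-1/2952) = 8231/738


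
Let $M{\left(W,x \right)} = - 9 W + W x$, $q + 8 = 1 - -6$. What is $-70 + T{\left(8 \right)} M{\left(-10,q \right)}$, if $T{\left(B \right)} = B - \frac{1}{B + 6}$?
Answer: $\frac{5060}{7} \approx 722.86$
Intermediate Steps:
$q = -1$ ($q = -8 + \left(1 - -6\right) = -8 + \left(1 + 6\right) = -8 + 7 = -1$)
$T{\left(B \right)} = B - \frac{1}{6 + B}$
$-70 + T{\left(8 \right)} M{\left(-10,q \right)} = -70 + \frac{-1 + 8^{2} + 6 \cdot 8}{6 + 8} \left(- 10 \left(-9 - 1\right)\right) = -70 + \frac{-1 + 64 + 48}{14} \left(\left(-10\right) \left(-10\right)\right) = -70 + \frac{1}{14} \cdot 111 \cdot 100 = -70 + \frac{111}{14} \cdot 100 = -70 + \frac{5550}{7} = \frac{5060}{7}$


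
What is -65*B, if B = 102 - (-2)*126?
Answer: -23010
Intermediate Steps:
B = 354 (B = 102 - 1*(-252) = 102 + 252 = 354)
-65*B = -65*354 = -23010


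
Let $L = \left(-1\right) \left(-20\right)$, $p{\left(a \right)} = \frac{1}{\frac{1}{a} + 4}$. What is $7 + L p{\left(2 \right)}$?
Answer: $\frac{103}{9} \approx 11.444$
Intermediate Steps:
$p{\left(a \right)} = \frac{1}{4 + \frac{1}{a}}$
$L = 20$
$7 + L p{\left(2 \right)} = 7 + 20 \frac{2}{1 + 4 \cdot 2} = 7 + 20 \frac{2}{1 + 8} = 7 + 20 \cdot \frac{2}{9} = 7 + \frac{40}{9} = \frac{103}{9}$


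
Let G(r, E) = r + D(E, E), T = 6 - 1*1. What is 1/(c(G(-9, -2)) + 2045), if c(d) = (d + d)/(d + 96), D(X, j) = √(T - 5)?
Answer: 29/59299 ≈ 0.00048905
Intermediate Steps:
T = 5 (T = 6 - 1 = 5)
D(X, j) = 0 (D(X, j) = √(5 - 5) = √0 = 0)
G(r, E) = r (G(r, E) = r + 0 = r)
c(d) = 2*d/(96 + d) (c(d) = (2*d)/(96 + d) = 2*d/(96 + d))
1/(c(G(-9, -2)) + 2045) = 1/(2*(-9)/(96 - 9) + 2045) = 1/(2*(-9)/87 + 2045) = 1/(2*(-9)*(1/87) + 2045) = 1/(-6/29 + 2045) = 1/(59299/29) = 29/59299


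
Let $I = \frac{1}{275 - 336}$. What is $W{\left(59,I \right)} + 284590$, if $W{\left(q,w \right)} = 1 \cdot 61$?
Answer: $284651$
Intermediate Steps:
$I = - \frac{1}{61}$ ($I = \frac{1}{-61} = - \frac{1}{61} \approx -0.016393$)
$W{\left(q,w \right)} = 61$
$W{\left(59,I \right)} + 284590 = 61 + 284590 = 284651$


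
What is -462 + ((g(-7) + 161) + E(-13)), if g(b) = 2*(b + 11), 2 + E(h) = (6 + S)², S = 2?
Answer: -231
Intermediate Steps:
E(h) = 62 (E(h) = -2 + (6 + 2)² = -2 + 8² = -2 + 64 = 62)
g(b) = 22 + 2*b (g(b) = 2*(11 + b) = 22 + 2*b)
-462 + ((g(-7) + 161) + E(-13)) = -462 + (((22 + 2*(-7)) + 161) + 62) = -462 + (((22 - 14) + 161) + 62) = -462 + ((8 + 161) + 62) = -462 + (169 + 62) = -462 + 231 = -231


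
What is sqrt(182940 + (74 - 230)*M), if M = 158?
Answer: 6*sqrt(4397) ≈ 397.86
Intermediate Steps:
sqrt(182940 + (74 - 230)*M) = sqrt(182940 + (74 - 230)*158) = sqrt(182940 - 156*158) = sqrt(182940 - 24648) = sqrt(158292) = 6*sqrt(4397)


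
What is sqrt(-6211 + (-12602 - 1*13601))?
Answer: I*sqrt(32414) ≈ 180.04*I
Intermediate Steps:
sqrt(-6211 + (-12602 - 1*13601)) = sqrt(-6211 + (-12602 - 13601)) = sqrt(-6211 - 26203) = sqrt(-32414) = I*sqrt(32414)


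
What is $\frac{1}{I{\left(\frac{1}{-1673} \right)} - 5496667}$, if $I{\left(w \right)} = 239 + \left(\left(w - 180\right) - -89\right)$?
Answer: $- \frac{1673}{9195676288} \approx -1.8193 \cdot 10^{-7}$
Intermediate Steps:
$I{\left(w \right)} = 148 + w$ ($I{\left(w \right)} = 239 + \left(\left(w - 180\right) + 89\right) = 239 + \left(\left(-180 + w\right) + 89\right) = 239 + \left(-91 + w\right) = 148 + w$)
$\frac{1}{I{\left(\frac{1}{-1673} \right)} - 5496667} = \frac{1}{\left(148 + \frac{1}{-1673}\right) - 5496667} = \frac{1}{\left(148 - \frac{1}{1673}\right) - 5496667} = \frac{1}{\frac{247603}{1673} - 5496667} = \frac{1}{- \frac{9195676288}{1673}} = - \frac{1673}{9195676288}$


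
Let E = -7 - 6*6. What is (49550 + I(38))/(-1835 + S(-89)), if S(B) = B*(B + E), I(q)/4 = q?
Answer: 49702/9913 ≈ 5.0138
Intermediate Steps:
E = -43 (E = -7 - 36 = -43)
I(q) = 4*q
S(B) = B*(-43 + B) (S(B) = B*(B - 43) = B*(-43 + B))
(49550 + I(38))/(-1835 + S(-89)) = (49550 + 4*38)/(-1835 - 89*(-43 - 89)) = (49550 + 152)/(-1835 - 89*(-132)) = 49702/(-1835 + 11748) = 49702/9913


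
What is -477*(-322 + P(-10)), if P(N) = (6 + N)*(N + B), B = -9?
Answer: 117342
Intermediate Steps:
P(N) = (-9 + N)*(6 + N) (P(N) = (6 + N)*(N - 9) = (6 + N)*(-9 + N) = (-9 + N)*(6 + N))
-477*(-322 + P(-10)) = -477*(-322 + (-54 + (-10)**2 - 3*(-10))) = -477*(-322 + (-54 + 100 + 30)) = -477*(-322 + 76) = -477*(-246) = 117342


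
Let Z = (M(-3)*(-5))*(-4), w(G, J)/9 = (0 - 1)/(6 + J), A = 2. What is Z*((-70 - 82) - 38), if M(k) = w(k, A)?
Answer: 4275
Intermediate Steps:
w(G, J) = -9/(6 + J) (w(G, J) = 9*((0 - 1)/(6 + J)) = 9*(-1/(6 + J)) = -9/(6 + J))
M(k) = -9/8 (M(k) = -9/(6 + 2) = -9/8)
Z = -45/2 (Z = -9/8*(-5)*(-4) = (45/8)*(-4) = -45/2 ≈ -22.500)
Z*((-70 - 82) - 38) = -45*((-70 - 82) - 38)/2 = -45*(-152 - 38)/2 = -45/2*(-190) = 4275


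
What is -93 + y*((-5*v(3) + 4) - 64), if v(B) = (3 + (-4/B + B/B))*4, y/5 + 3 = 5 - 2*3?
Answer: 6521/3 ≈ 2173.7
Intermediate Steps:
y = -20 (y = -15 + 5*(5 - 2*3) = -15 + 5*(5 - 6) = -15 + 5*(-1) = -15 - 5 = -20)
v(B) = 16 - 16/B (v(B) = (3 + (-4/B + 1))*4 = (3 + (1 - 4/B))*4 = (4 - 4/B)*4 = 16 - 16/B)
-93 + y*((-5*v(3) + 4) - 64) = -93 - 20*((-5*(16 - 16/3) + 4) - 64) = -93 - 20*((-5*32/3 + 4) - 64) = -93 - 20*((-160/3 + 4) - 64) = -93 - 20*(-148/3 - 64) = -93 - 20*(-340/3) = -93 + 6800/3 = 6521/3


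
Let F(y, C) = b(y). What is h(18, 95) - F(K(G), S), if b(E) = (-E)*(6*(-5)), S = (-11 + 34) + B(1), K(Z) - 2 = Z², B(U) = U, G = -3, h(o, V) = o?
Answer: -312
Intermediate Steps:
K(Z) = 2 + Z²
S = 24 (S = (-11 + 34) + 1 = 23 + 1 = 24)
b(E) = 30*E (b(E) = -E*(-30) = 30*E)
F(y, C) = 30*y
h(18, 95) - F(K(G), S) = 18 - 30*(2 + (-3)²) = 18 - 30*(2 + 9) = 18 - 30*11 = 18 - 1*330 = 18 - 330 = -312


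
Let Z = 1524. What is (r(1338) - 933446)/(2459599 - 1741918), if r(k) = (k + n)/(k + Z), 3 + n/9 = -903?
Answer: -445254878/342333837 ≈ -1.3006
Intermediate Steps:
n = -8154 (n = -27 + 9*(-903) = -27 - 8127 = -8154)
r(k) = (-8154 + k)/(1524 + k) (r(k) = (k - 8154)/(k + 1524) = (-8154 + k)/(1524 + k))
(r(1338) - 933446)/(2459599 - 1741918) = ((-8154 + 1338)/(1524 + 1338) - 933446)/(2459599 - 1741918) = (-6816/2862 - 933446)/717681 = ((1/2862)*(-6816) - 933446)*(1/717681) = (-1136/477 - 933446)*(1/717681) = -445254878/477*1/717681 = -445254878/342333837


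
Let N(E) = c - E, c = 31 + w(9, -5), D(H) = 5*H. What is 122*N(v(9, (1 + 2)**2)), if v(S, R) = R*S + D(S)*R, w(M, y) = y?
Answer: -56120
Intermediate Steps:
v(S, R) = 6*R*S (v(S, R) = R*S + (5*S)*R = R*S + 5*R*S = 6*R*S)
c = 26 (c = 31 - 5 = 26)
N(E) = 26 - E
122*N(v(9, (1 + 2)**2)) = 122*(26 - 6*(1 + 2)**2*9) = 122*(26 - 6*3**2*9) = 122*(26 - 6*9*9) = 122*(26 - 1*486) = 122*(26 - 486) = 122*(-460) = -56120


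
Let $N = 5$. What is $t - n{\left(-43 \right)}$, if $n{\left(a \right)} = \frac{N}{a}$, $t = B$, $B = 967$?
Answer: $\frac{41586}{43} \approx 967.12$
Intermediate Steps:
$t = 967$
$n{\left(a \right)} = \frac{5}{a}$
$t - n{\left(-43 \right)} = 967 - \frac{5}{-43} = 967 - 5 \left(- \frac{1}{43}\right) = 967 - - \frac{5}{43} = 967 + \frac{5}{43} = \frac{41586}{43}$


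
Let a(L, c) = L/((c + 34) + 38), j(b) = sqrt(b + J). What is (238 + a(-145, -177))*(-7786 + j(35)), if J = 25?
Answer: -39140222/21 + 10054*sqrt(15)/21 ≈ -1.8620e+6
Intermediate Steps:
j(b) = sqrt(25 + b) (j(b) = sqrt(b + 25) = sqrt(25 + b))
a(L, c) = L/(72 + c) (a(L, c) = L/((34 + c) + 38) = L/(72 + c))
(238 + a(-145, -177))*(-7786 + j(35)) = (238 - 145/(72 - 177))*(-7786 + sqrt(25 + 35)) = (238 - 145/(-105))*(-7786 + sqrt(60)) = (238 - 145*(-1/105))*(-7786 + 2*sqrt(15)) = (238 + 29/21)*(-7786 + 2*sqrt(15)) = 5027*(-7786 + 2*sqrt(15))/21 = -39140222/21 + 10054*sqrt(15)/21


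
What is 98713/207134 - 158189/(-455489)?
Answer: 77729005983/94347258526 ≈ 0.82386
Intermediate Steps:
98713/207134 - 158189/(-455489) = 98713*(1/207134) - 158189*(-1/455489) = 98713/207134 + 158189/455489 = 77729005983/94347258526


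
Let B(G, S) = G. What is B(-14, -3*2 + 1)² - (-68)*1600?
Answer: 108996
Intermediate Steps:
B(-14, -3*2 + 1)² - (-68)*1600 = (-14)² - (-68)*1600 = 196 - 1*(-108800) = 196 + 108800 = 108996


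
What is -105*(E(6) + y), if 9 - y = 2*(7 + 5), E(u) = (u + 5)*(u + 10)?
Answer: -16905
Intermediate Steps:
E(u) = (5 + u)*(10 + u)
y = -15 (y = 9 - 2*(7 + 5) = 9 - 2*12 = 9 - 1*24 = 9 - 24 = -15)
-105*(E(6) + y) = -105*((50 + 6² + 15*6) - 15) = -105*((50 + 36 + 90) - 15) = -105*(176 - 15) = -105*161 = -16905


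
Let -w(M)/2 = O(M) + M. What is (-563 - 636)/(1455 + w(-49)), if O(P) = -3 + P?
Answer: -1199/1657 ≈ -0.72360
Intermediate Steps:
w(M) = 6 - 4*M (w(M) = -2*((-3 + M) + M) = -2*(-3 + 2*M) = 6 - 4*M)
(-563 - 636)/(1455 + w(-49)) = (-563 - 636)/(1455 + (6 - 4*(-49))) = -1199/(1455 + (6 + 196)) = -1199/(1455 + 202) = -1199/1657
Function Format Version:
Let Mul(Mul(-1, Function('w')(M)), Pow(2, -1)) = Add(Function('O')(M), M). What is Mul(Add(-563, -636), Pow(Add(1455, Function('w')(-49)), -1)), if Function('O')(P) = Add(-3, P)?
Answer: Rational(-1199, 1657) ≈ -0.72360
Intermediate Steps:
Function('w')(M) = Add(6, Mul(-4, M)) (Function('w')(M) = Mul(-2, Add(Add(-3, M), M)) = Mul(-2, Add(-3, Mul(2, M))) = Add(6, Mul(-4, M)))
Mul(Add(-563, -636), Pow(Add(1455, Function('w')(-49)), -1)) = Mul(Add(-563, -636), Pow(Add(1455, Add(6, Mul(-4, -49))), -1)) = Mul(-1199, Pow(Add(1455, Add(6, 196)), -1)) = Mul(-1199, Pow(Add(1455, 202), -1)) = Mul(-1199, Pow(1657, -1)) = Mul(-1199, Rational(1, 1657)) = Rational(-1199, 1657)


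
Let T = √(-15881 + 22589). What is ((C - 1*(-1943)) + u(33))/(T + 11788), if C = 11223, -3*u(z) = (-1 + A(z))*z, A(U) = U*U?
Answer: 3530506/34737559 - 599*√1677/34737559 ≈ 0.10093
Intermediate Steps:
A(U) = U²
u(z) = -z*(-1 + z²)/3 (u(z) = -(-1 + z²)*z/3 = -z*(-1 + z²)/3)
T = 2*√1677 (T = √6708 = 2*√1677 ≈ 81.902)
((C - 1*(-1943)) + u(33))/(T + 11788) = ((11223 - 1*(-1943)) + (⅓)*33*(1 - 1*33²))/(2*√1677 + 11788) = ((11223 + 1943) + (⅓)*33*(1 - 1*1089))/(11788 + 2*√1677) = (13166 + (⅓)*33*(1 - 1089))/(11788 + 2*√1677) = (13166 + (⅓)*33*(-1088))/(11788 + 2*√1677) = (13166 - 11968)/(11788 + 2*√1677) = 1198/(11788 + 2*√1677)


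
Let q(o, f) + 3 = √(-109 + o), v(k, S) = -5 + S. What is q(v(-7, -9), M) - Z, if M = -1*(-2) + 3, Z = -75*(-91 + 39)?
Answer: -3903 + I*√123 ≈ -3903.0 + 11.091*I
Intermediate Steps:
Z = 3900 (Z = -75*(-52) = 3900)
M = 5 (M = 2 + 3 = 5)
q(o, f) = -3 + √(-109 + o)
q(v(-7, -9), M) - Z = (-3 + √(-109 + (-5 - 9))) - 1*3900 = (-3 + √(-109 - 14)) - 3900 = (-3 + √(-123)) - 3900 = (-3 + I*√123) - 3900 = -3903 + I*√123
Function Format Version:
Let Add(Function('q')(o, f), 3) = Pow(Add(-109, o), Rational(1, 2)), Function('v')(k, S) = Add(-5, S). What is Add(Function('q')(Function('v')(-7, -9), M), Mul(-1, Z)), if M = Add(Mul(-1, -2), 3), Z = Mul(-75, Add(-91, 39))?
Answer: Add(-3903, Mul(I, Pow(123, Rational(1, 2)))) ≈ Add(-3903.0, Mul(11.091, I))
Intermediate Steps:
Z = 3900 (Z = Mul(-75, -52) = 3900)
M = 5 (M = Add(2, 3) = 5)
Function('q')(o, f) = Add(-3, Pow(Add(-109, o), Rational(1, 2)))
Add(Function('q')(Function('v')(-7, -9), M), Mul(-1, Z)) = Add(Add(-3, Pow(Add(-109, Add(-5, -9)), Rational(1, 2))), Mul(-1, 3900)) = Add(Add(-3, Pow(Add(-109, -14), Rational(1, 2))), -3900) = Add(Add(-3, Pow(-123, Rational(1, 2))), -3900) = Add(Add(-3, Mul(I, Pow(123, Rational(1, 2)))), -3900) = Add(-3903, Mul(I, Pow(123, Rational(1, 2))))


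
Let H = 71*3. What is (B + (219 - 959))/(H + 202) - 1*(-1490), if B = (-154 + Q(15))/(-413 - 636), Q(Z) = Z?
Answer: 647873029/435335 ≈ 1488.2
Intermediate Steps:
B = 139/1049 (B = (-154 + 15)/(-413 - 636) = -139/(-1049) = -139*(-1/1049) = 139/1049 ≈ 0.13251)
H = 213
(B + (219 - 959))/(H + 202) - 1*(-1490) = (139/1049 + (219 - 959))/(213 + 202) - 1*(-1490) = (139/1049 - 740)/415 + 1490 = -776121/1049*1/415 + 1490 = -776121/435335 + 1490 = 647873029/435335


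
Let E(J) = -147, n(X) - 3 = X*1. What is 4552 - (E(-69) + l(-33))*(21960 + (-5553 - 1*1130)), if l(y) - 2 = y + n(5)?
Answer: 2601642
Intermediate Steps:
n(X) = 3 + X (n(X) = 3 + X*1 = 3 + X)
l(y) = 10 + y (l(y) = 2 + (y + (3 + 5)) = 2 + (y + 8) = 2 + (8 + y) = 10 + y)
4552 - (E(-69) + l(-33))*(21960 + (-5553 - 1*1130)) = 4552 - (-147 + (10 - 33))*(21960 + (-5553 - 1*1130)) = 4552 - (-147 - 23)*(21960 + (-5553 - 1130)) = 4552 - (-170)*(21960 - 6683) = 4552 - (-170)*15277 = 4552 - 1*(-2597090) = 4552 + 2597090 = 2601642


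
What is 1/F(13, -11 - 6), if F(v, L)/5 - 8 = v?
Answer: 1/105 ≈ 0.0095238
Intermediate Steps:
F(v, L) = 40 + 5*v
1/F(13, -11 - 6) = 1/(40 + 5*13) = 1/(40 + 65) = 1/105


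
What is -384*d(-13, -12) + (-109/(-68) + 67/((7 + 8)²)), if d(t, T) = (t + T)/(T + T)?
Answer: -6090919/15300 ≈ -398.10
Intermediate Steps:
d(t, T) = (T + t)/(2*T) (d(t, T) = (T + t)/((2*T)) = (T + t)*(1/(2*T)) = (T + t)/(2*T))
-384*d(-13, -12) + (-109/(-68) + 67/((7 + 8)²)) = -192*(-12 - 13)/(-12) + (-109/(-68) + 67/((7 + 8)²)) = -192*(-1)*(-25)/12 + (-109*(-1/68) + 67/(15²)) = -384*25/24 + (109/68 + 67/225) = -400 + (109/68 + 67*(1/225)) = -400 + (109/68 + 67/225) = -400 + 29081/15300 = -6090919/15300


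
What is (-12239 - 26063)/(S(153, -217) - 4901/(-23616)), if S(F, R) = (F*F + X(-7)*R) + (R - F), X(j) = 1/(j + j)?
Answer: -904540032/544459973 ≈ -1.6614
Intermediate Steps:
X(j) = 1/(2*j)
S(F, R) = F**2 - F + 13*R/14 (S(F, R) = (F*F + ((1/2)/(-7))*R) + (R - F) = (F**2 + ((1/2)*(-1/7))*R) + (R - F) = (F**2 - R/14) + (R - F) = F**2 - F + 13*R/14)
(-12239 - 26063)/(S(153, -217) - 4901/(-23616)) = (-12239 - 26063)/((153**2 - 1*153 + (13/14)*(-217)) - 4901/(-23616)) = -38302/((23409 - 153 - 403/2) - 4901*(-1/23616)) = -38302/(46109/2 + 4901/23616) = -38302/544459973/23616 = -38302*23616/544459973 = -904540032/544459973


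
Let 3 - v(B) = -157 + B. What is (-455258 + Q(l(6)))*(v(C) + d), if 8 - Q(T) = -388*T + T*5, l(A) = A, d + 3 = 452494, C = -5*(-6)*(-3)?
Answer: -205069941432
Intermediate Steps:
C = -90 (C = 30*(-3) = -90)
d = 452491 (d = -3 + 452494 = 452491)
v(B) = 160 - B (v(B) = 3 - (-157 + B) = 3 + (157 - B) = 160 - B)
Q(T) = 8 + 383*T (Q(T) = 8 - (-388*T + T*5) = 8 - (-388*T + 5*T) = 8 - (-383)*T = 8 + 383*T)
(-455258 + Q(l(6)))*(v(C) + d) = (-455258 + (8 + 383*6))*((160 - 1*(-90)) + 452491) = (-455258 + (8 + 2298))*((160 + 90) + 452491) = (-455258 + 2306)*(250 + 452491) = -452952*452741 = -205069941432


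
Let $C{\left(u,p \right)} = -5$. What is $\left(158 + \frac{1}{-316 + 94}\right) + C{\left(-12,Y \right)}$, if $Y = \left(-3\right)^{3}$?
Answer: $\frac{33965}{222} \approx 153.0$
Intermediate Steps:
$Y = -27$
$\left(158 + \frac{1}{-316 + 94}\right) + C{\left(-12,Y \right)} = \left(158 + \frac{1}{-316 + 94}\right) - 5 = \left(158 + \frac{1}{-222}\right) - 5 = \left(158 - \frac{1}{222}\right) - 5 = \frac{35075}{222} - 5 = \frac{33965}{222}$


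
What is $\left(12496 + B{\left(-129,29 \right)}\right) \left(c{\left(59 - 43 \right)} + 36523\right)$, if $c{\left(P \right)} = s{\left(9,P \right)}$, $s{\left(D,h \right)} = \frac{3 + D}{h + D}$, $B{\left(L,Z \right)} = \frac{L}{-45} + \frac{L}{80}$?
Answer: $\frac{2738659275667}{6000} \approx 4.5644 \cdot 10^{8}$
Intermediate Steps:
$B{\left(L,Z \right)} = - \frac{7 L}{720}$ ($B{\left(L,Z \right)} = L \left(- \frac{1}{45}\right) + L \frac{1}{80} = - \frac{L}{45} + \frac{L}{80} = - \frac{7 L}{720}$)
$s{\left(D,h \right)} = \frac{3 + D}{D + h}$
$c{\left(P \right)} = \frac{12}{9 + P}$ ($c{\left(P \right)} = \frac{3 + 9}{9 + P} = \frac{1}{9 + P} 12 = \frac{12}{9 + P}$)
$\left(12496 + B{\left(-129,29 \right)}\right) \left(c{\left(59 - 43 \right)} + 36523\right) = \left(12496 - - \frac{301}{240}\right) \left(\frac{12}{9 + \left(59 - 43\right)} + 36523\right) = \left(12496 + \frac{301}{240}\right) \left(\frac{12}{9 + \left(59 - 43\right)} + 36523\right) = \frac{2999341 \left(\frac{12}{9 + 16} + 36523\right)}{240} = \frac{2999341 \left(\frac{12}{25} + 36523\right)}{240} = \frac{2999341}{240} \cdot \frac{913087}{25} = \frac{2738659275667}{6000}$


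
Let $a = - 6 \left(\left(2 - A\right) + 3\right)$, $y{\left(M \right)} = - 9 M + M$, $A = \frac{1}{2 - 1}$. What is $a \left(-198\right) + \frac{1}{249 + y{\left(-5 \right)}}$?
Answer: $\frac{1373329}{289} \approx 4752.0$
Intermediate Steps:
$A = 1$ ($A = 1^{-1} = 1$)
$y{\left(M \right)} = - 8 M$
$a = -24$ ($a = - 6 \left(\left(2 - 1\right) + 3\right) = - 6 \left(1 + 3\right) = \left(-6\right) 4 = -24$)
$a \left(-198\right) + \frac{1}{249 + y{\left(-5 \right)}} = \left(-24\right) \left(-198\right) + \frac{1}{249 - -40} = 4752 + \frac{1}{249 + 40} = 4752 + \frac{1}{289} = \frac{1373329}{289}$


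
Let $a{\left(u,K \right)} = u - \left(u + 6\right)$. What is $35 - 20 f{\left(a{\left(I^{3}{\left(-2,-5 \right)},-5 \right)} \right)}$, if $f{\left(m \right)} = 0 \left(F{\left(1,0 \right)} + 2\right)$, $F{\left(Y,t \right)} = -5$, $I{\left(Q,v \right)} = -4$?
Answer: $35$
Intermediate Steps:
$a{\left(u,K \right)} = -6$ ($a{\left(u,K \right)} = u - \left(6 + u\right) = -6$)
$f{\left(m \right)} = 0$ ($f{\left(m \right)} = 0 \left(-5 + 2\right) = 0 \left(-3\right) = 0$)
$35 - 20 f{\left(a{\left(I^{3}{\left(-2,-5 \right)},-5 \right)} \right)} = 35 - 0 = 35 + 0 = 35$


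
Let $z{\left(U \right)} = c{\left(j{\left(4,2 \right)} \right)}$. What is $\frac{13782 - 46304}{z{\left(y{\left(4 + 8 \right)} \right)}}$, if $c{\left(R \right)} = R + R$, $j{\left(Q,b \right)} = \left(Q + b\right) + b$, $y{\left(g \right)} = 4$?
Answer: $- \frac{16261}{8} \approx -2032.6$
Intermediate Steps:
$j{\left(Q,b \right)} = Q + 2 b$
$c{\left(R \right)} = 2 R$
$z{\left(U \right)} = 16$ ($z{\left(U \right)} = 2 \left(4 + 2 \cdot 2\right) = 2 \left(4 + 4\right) = 2 \cdot 8 = 16$)
$\frac{13782 - 46304}{z{\left(y{\left(4 + 8 \right)} \right)}} = \frac{13782 - 46304}{16} = \left(13782 - 46304\right) \frac{1}{16} = \left(-32522\right) \frac{1}{16} = - \frac{16261}{8}$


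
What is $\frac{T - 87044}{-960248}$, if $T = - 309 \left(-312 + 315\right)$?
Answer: $\frac{87971}{960248} \approx 0.091613$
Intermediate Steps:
$T = -927$ ($T = \left(-309\right) 3 = -927$)
$\frac{T - 87044}{-960248} = \frac{-927 - 87044}{-960248} = \left(-87971\right) \left(- \frac{1}{960248}\right) = \frac{87971}{960248}$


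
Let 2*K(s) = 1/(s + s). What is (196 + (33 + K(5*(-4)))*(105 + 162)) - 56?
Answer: 715813/80 ≈ 8947.7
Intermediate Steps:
K(s) = 1/(4*s) (K(s) = 1/(2*(s + s)) = 1/(2*((2*s))) = (1/(2*s))/2 = 1/(4*s))
(196 + (33 + K(5*(-4)))*(105 + 162)) - 56 = (196 + (33 + 1/(4*((5*(-4)))))*(105 + 162)) - 56 = (196 + (33 + (1/4)/(-20))*267) - 56 = (196 + (33 + (1/4)*(-1/20))*267) - 56 = (196 + (33 - 1/80)*267) - 56 = (196 + (2639/80)*267) - 56 = (196 + 704613/80) - 56 = 720293/80 - 56 = 715813/80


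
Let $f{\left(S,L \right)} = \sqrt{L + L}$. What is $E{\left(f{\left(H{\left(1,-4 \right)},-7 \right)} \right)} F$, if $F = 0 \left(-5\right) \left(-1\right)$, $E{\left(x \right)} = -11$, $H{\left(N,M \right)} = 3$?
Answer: $0$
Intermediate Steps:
$f{\left(S,L \right)} = \sqrt{2} \sqrt{L}$ ($f{\left(S,L \right)} = \sqrt{2 L} = \sqrt{2} \sqrt{L}$)
$F = 0$ ($F = 0 \left(-1\right) = 0$)
$E{\left(f{\left(H{\left(1,-4 \right)},-7 \right)} \right)} F = \left(-11\right) 0 = 0$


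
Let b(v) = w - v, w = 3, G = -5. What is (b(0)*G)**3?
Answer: -3375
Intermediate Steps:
b(v) = 3 - v
(b(0)*G)**3 = ((3 - 1*0)*(-5))**3 = ((3 + 0)*(-5))**3 = (3*(-5))**3 = (-15)**3 = -3375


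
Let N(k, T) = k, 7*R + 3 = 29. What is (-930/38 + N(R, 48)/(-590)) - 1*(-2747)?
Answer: 106818073/39235 ≈ 2722.5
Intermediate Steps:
R = 26/7 (R = -3/7 + (⅐)*29 = -3/7 + 29/7 = 26/7 ≈ 3.7143)
(-930/38 + N(R, 48)/(-590)) - 1*(-2747) = (-930/38 + (26/7)/(-590)) - 1*(-2747) = (-930*1/38 + (26/7)*(-1/590)) + 2747 = (-465/19 - 13/2065) + 2747 = -960472/39235 + 2747 = 106818073/39235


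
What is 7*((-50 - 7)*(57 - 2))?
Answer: -21945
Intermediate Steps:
7*((-50 - 7)*(57 - 2)) = 7*(-57*55) = 7*(-3135) = -21945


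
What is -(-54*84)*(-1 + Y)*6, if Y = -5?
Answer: -163296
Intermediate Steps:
-(-54*84)*(-1 + Y)*6 = -(-54*84)*(-1 - 5)*6 = -(-4536)*(-6*6) = -(-4536)*(-36) = -1*163296 = -163296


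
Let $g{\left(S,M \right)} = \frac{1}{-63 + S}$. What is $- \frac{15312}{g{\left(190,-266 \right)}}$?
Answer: $-1944624$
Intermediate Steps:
$- \frac{15312}{g{\left(190,-266 \right)}} = - \frac{15312}{\frac{1}{-63 + 190}} = - \frac{15312}{\frac{1}{127}} = - 15312 \frac{1}{\frac{1}{127}} = \left(-15312\right) 127 = -1944624$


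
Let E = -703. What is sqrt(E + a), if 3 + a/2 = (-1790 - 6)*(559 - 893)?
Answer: sqrt(1199019) ≈ 1095.0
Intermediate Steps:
a = 1199722 (a = -6 + 2*((-1790 - 6)*(559 - 893)) = -6 + 2*(-1796*(-334)) = -6 + 2*599864 = -6 + 1199728 = 1199722)
sqrt(E + a) = sqrt(-703 + 1199722) = sqrt(1199019)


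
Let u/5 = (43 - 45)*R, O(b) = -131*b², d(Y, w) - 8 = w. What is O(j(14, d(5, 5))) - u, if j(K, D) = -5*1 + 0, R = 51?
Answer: -2765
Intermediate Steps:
d(Y, w) = 8 + w
j(K, D) = -5 (j(K, D) = -5 + 0 = -5)
u = -510 (u = 5*((43 - 45)*51) = 5*(-2*51) = 5*(-102) = -510)
O(j(14, d(5, 5))) - u = -131*(-5)² - 1*(-510) = -131*25 + 510 = -3275 + 510 = -2765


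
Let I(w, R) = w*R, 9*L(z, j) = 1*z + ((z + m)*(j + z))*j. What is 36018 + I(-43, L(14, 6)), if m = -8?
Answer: 292600/9 ≈ 32511.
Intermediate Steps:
L(z, j) = z/9 + j*(-8 + z)*(j + z)/9 (L(z, j) = (1*z + ((z - 8)*(j + z))*j)/9 = (z + ((-8 + z)*(j + z))*j)/9 = (z + j*(-8 + z)*(j + z))/9 = z/9 + j*(-8 + z)*(j + z)/9)
I(w, R) = R*w
36018 + I(-43, L(14, 6)) = 36018 + (-8/9*6² + (⅑)*14 - 8/9*6*14 + (⅑)*6*14² + (⅑)*14*6²)*(-43) = 36018 + (-8/9*36 + 14/9 - 224/3 + (⅑)*6*196 + (⅑)*14*36)*(-43) = 36018 + (-32 + 14/9 - 224/3 + 392/3 + 56)*(-43) = 36018 + (734/9)*(-43) = 36018 - 31562/9 = 292600/9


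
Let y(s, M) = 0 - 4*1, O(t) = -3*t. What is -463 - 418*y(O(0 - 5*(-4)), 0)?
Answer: 1209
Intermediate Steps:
y(s, M) = -4 (y(s, M) = 0 - 4 = -4)
-463 - 418*y(O(0 - 5*(-4)), 0) = -463 - 418*(-4) = -463 + 1672 = 1209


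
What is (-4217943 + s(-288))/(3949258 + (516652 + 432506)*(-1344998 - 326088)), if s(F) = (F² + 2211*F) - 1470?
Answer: 4773237/1586120696330 ≈ 3.0094e-6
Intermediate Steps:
s(F) = -1470 + F² + 2211*F
(-4217943 + s(-288))/(3949258 + (516652 + 432506)*(-1344998 - 326088)) = (-4217943 + (-1470 + (-288)² + 2211*(-288)))/(3949258 + (516652 + 432506)*(-1344998 - 326088)) = (-4217943 + (-1470 + 82944 - 636768))/(3949258 + 949158*(-1671086)) = (-4217943 - 555294)/(3949258 - 1586124645588) = -4773237/(-1586120696330) = -4773237*(-1/1586120696330) = 4773237/1586120696330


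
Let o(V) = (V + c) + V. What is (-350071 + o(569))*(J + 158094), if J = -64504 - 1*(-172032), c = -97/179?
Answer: -16590512122688/179 ≈ -9.2684e+10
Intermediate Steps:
c = -97/179 (c = -97*1/179 = -97/179 ≈ -0.54190)
J = 107528 (J = -64504 + 172032 = 107528)
o(V) = -97/179 + 2*V (o(V) = (V - 97/179) + V = (-97/179 + V) + V = -97/179 + 2*V)
(-350071 + o(569))*(J + 158094) = (-350071 + (-97/179 + 2*569))*(107528 + 158094) = (-350071 + (-97/179 + 1138))*265622 = (-350071 + 203605/179)*265622 = -62459104/179*265622 = -16590512122688/179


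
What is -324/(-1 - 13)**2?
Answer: -81/49 ≈ -1.6531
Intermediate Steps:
-324/(-1 - 13)**2 = -324/((-14)**2) = -324/196 = -324*1/196 = -81/49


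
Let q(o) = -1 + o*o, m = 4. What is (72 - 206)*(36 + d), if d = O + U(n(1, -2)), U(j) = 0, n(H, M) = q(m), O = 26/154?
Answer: -373190/77 ≈ -4846.6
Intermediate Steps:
q(o) = -1 + o**2
O = 13/77 (O = 26*(1/154) = 13/77 ≈ 0.16883)
n(H, M) = 15 (n(H, M) = -1 + 4**2 = -1 + 16 = 15)
d = 13/77 (d = 13/77 + 0 = 13/77 ≈ 0.16883)
(72 - 206)*(36 + d) = (72 - 206)*(36 + 13/77) = -134*2785/77 = -373190/77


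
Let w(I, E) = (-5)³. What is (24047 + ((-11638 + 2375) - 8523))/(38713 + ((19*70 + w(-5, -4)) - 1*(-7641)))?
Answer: 2087/15853 ≈ 0.13165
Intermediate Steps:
w(I, E) = -125
(24047 + ((-11638 + 2375) - 8523))/(38713 + ((19*70 + w(-5, -4)) - 1*(-7641))) = (24047 + ((-11638 + 2375) - 8523))/(38713 + ((19*70 - 125) - 1*(-7641))) = (24047 + (-9263 - 8523))/(38713 + ((1330 - 125) + 7641)) = (24047 - 17786)/(38713 + (1205 + 7641)) = 6261/(38713 + 8846) = 6261/47559 = 6261*(1/47559) = 2087/15853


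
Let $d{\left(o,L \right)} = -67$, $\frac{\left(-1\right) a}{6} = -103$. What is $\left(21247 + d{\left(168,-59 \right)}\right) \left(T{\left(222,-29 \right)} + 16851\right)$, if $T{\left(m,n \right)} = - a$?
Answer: $343814940$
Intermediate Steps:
$a = 618$ ($a = \left(-6\right) \left(-103\right) = 618$)
$T{\left(m,n \right)} = -618$ ($T{\left(m,n \right)} = \left(-1\right) 618 = -618$)
$\left(21247 + d{\left(168,-59 \right)}\right) \left(T{\left(222,-29 \right)} + 16851\right) = \left(21247 - 67\right) \left(-618 + 16851\right) = 21180 \cdot 16233 = 343814940$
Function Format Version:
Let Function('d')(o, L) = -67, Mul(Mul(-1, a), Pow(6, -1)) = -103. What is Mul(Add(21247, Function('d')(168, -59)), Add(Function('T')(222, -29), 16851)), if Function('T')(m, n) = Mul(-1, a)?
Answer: 343814940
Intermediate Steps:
a = 618 (a = Mul(-6, -103) = 618)
Function('T')(m, n) = -618 (Function('T')(m, n) = Mul(-1, 618) = -618)
Mul(Add(21247, Function('d')(168, -59)), Add(Function('T')(222, -29), 16851)) = Mul(Add(21247, -67), Add(-618, 16851)) = Mul(21180, 16233) = 343814940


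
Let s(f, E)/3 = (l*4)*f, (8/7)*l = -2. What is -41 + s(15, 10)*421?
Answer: -132656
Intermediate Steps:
l = -7/4 (l = (7/8)*(-2) = -7/4 ≈ -1.7500)
s(f, E) = -21*f (s(f, E) = 3*((-7/4*4)*f) = 3*(-7*f) = -21*f)
-41 + s(15, 10)*421 = -41 - 21*15*421 = -41 - 315*421 = -41 - 132615 = -132656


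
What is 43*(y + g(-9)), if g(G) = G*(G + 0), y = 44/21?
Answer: 75035/21 ≈ 3573.1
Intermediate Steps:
y = 44/21 (y = 44*(1/21) = 44/21 ≈ 2.0952)
g(G) = G**2 (g(G) = G*G = G**2)
43*(y + g(-9)) = 43*(44/21 + (-9)**2) = 43*(44/21 + 81) = 43*(1745/21) = 75035/21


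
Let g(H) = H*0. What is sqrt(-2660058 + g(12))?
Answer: 3*I*sqrt(295562) ≈ 1631.0*I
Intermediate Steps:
g(H) = 0
sqrt(-2660058 + g(12)) = sqrt(-2660058 + 0) = sqrt(-2660058) = 3*I*sqrt(295562)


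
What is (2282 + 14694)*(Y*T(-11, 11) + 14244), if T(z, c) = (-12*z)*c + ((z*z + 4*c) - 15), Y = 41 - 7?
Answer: 1166454912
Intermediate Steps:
Y = 34
T(z, c) = -15 + z² + 4*c - 12*c*z (T(z, c) = -12*c*z + ((z² + 4*c) - 15) = -12*c*z + (-15 + z² + 4*c) = -15 + z² + 4*c - 12*c*z)
(2282 + 14694)*(Y*T(-11, 11) + 14244) = (2282 + 14694)*(34*(-15 + (-11)² + 4*11 - 12*11*(-11)) + 14244) = 16976*(34*(-15 + 121 + 44 + 1452) + 14244) = 16976*(34*1602 + 14244) = 16976*(54468 + 14244) = 16976*68712 = 1166454912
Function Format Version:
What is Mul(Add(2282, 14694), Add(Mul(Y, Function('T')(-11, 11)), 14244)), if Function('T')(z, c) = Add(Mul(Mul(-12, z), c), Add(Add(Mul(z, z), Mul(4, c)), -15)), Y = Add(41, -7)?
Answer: 1166454912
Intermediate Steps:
Y = 34
Function('T')(z, c) = Add(-15, Pow(z, 2), Mul(4, c), Mul(-12, c, z)) (Function('T')(z, c) = Add(Mul(-12, c, z), Add(Add(Pow(z, 2), Mul(4, c)), -15)) = Add(Mul(-12, c, z), Add(-15, Pow(z, 2), Mul(4, c))) = Add(-15, Pow(z, 2), Mul(4, c), Mul(-12, c, z)))
Mul(Add(2282, 14694), Add(Mul(Y, Function('T')(-11, 11)), 14244)) = Mul(Add(2282, 14694), Add(Mul(34, Add(-15, Pow(-11, 2), Mul(4, 11), Mul(-12, 11, -11))), 14244)) = Mul(16976, Add(Mul(34, Add(-15, 121, 44, 1452)), 14244)) = Mul(16976, Add(Mul(34, 1602), 14244)) = Mul(16976, Add(54468, 14244)) = Mul(16976, 68712) = 1166454912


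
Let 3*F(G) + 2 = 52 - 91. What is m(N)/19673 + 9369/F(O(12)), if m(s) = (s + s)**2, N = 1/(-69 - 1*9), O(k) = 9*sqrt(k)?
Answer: -841035445690/1226827953 ≈ -685.54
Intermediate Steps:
N = -1/78 (N = 1/(-69 - 9) = 1/(-78) = -1/78 ≈ -0.012821)
m(s) = 4*s**2 (m(s) = (2*s)**2 = 4*s**2)
F(G) = -41/3 (F(G) = -2/3 + (52 - 91)/3 = -2/3 + (1/3)*(-39) = -2/3 - 13 = -41/3)
m(N)/19673 + 9369/F(O(12)) = (4*(-1/78)**2)/19673 + 9369/(-41/3) = (4*(1/6084))*(1/19673) + 9369*(-3/41) = (1/1521)*(1/19673) - 28107/41 = 1/29922633 - 28107/41 = -841035445690/1226827953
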